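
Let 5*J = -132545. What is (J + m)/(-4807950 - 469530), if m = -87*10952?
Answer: 979333/5277480 ≈ 0.18557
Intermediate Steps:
J = -26509 (J = (⅕)*(-132545) = -26509)
m = -952824
(J + m)/(-4807950 - 469530) = (-26509 - 952824)/(-4807950 - 469530) = -979333/(-5277480) = -979333*(-1/5277480) = 979333/5277480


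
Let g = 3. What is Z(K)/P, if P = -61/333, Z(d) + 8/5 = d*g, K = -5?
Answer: 27639/305 ≈ 90.620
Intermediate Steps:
Z(d) = -8/5 + 3*d (Z(d) = -8/5 + d*3 = -8/5 + 3*d)
P = -61/333 (P = -61*1/333 = -61/333 ≈ -0.18318)
Z(K)/P = (-8/5 + 3*(-5))/(-61/333) = (-8/5 - 15)*(-333/61) = -83/5*(-333/61) = 27639/305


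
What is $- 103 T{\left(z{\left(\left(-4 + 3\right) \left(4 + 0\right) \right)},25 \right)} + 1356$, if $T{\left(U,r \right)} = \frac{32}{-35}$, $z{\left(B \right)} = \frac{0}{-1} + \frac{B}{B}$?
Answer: $\frac{50756}{35} \approx 1450.2$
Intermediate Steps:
$z{\left(B \right)} = 1$ ($z{\left(B \right)} = 0 \left(-1\right) + 1 = 0 + 1 = 1$)
$T{\left(U,r \right)} = - \frac{32}{35}$ ($T{\left(U,r \right)} = 32 \left(- \frac{1}{35}\right) = - \frac{32}{35}$)
$- 103 T{\left(z{\left(\left(-4 + 3\right) \left(4 + 0\right) \right)},25 \right)} + 1356 = \left(-103\right) \left(- \frac{32}{35}\right) + 1356 = \frac{3296}{35} + 1356 = \frac{50756}{35}$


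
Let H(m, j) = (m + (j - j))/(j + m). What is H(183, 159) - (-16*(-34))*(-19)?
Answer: 1178365/114 ≈ 10337.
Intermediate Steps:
H(m, j) = m/(j + m) (H(m, j) = (m + 0)/(j + m) = m/(j + m))
H(183, 159) - (-16*(-34))*(-19) = 183/(159 + 183) - (-16*(-34))*(-19) = 183/342 - 544*(-19) = 183*(1/342) - 1*(-10336) = 61/114 + 10336 = 1178365/114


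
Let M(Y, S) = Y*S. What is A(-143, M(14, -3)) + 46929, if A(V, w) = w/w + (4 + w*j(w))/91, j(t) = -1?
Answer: 4270676/91 ≈ 46931.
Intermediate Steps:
M(Y, S) = S*Y
A(V, w) = 95/91 - w/91 (A(V, w) = w/w + (4 + w*(-1))/91 = 1 + (4 - w)*(1/91) = 1 + (4/91 - w/91) = 95/91 - w/91)
A(-143, M(14, -3)) + 46929 = (95/91 - (-3)*14/91) + 46929 = (95/91 - 1/91*(-42)) + 46929 = (95/91 + 6/13) + 46929 = 137/91 + 46929 = 4270676/91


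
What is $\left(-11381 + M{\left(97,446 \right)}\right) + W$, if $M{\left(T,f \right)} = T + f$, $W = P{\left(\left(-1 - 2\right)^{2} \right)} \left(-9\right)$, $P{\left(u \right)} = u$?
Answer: $-10919$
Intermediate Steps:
$W = -81$ ($W = \left(-1 - 2\right)^{2} \left(-9\right) = \left(-3\right)^{2} \left(-9\right) = 9 \left(-9\right) = -81$)
$\left(-11381 + M{\left(97,446 \right)}\right) + W = \left(-11381 + \left(97 + 446\right)\right) - 81 = \left(-11381 + 543\right) - 81 = -10838 - 81 = -10919$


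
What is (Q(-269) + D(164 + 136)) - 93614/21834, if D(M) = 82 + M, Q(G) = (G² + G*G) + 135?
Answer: 1585527356/10917 ≈ 1.4523e+5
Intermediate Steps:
Q(G) = 135 + 2*G² (Q(G) = (G² + G²) + 135 = 2*G² + 135 = 135 + 2*G²)
(Q(-269) + D(164 + 136)) - 93614/21834 = ((135 + 2*(-269)²) + (82 + (164 + 136))) - 93614/21834 = ((135 + 2*72361) + (82 + 300)) - 93614*1/21834 = ((135 + 144722) + 382) - 46807/10917 = (144857 + 382) - 46807/10917 = 145239 - 46807/10917 = 1585527356/10917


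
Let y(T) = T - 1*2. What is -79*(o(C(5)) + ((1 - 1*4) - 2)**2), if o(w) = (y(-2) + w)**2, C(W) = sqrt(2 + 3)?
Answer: -3634 + 632*sqrt(5) ≈ -2220.8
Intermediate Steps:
C(W) = sqrt(5)
y(T) = -2 + T (y(T) = T - 2 = -2 + T)
o(w) = (-4 + w)**2 (o(w) = ((-2 - 2) + w)**2 = (-4 + w)**2)
-79*(o(C(5)) + ((1 - 1*4) - 2)**2) = -79*((-4 + sqrt(5))**2 + ((1 - 1*4) - 2)**2) = -79*((-4 + sqrt(5))**2 + ((1 - 4) - 2)**2) = -79*((-4 + sqrt(5))**2 + (-3 - 2)**2) = -79*((-4 + sqrt(5))**2 + (-5)**2) = -79*((-4 + sqrt(5))**2 + 25) = -79*(25 + (-4 + sqrt(5))**2) = -1975 - 79*(-4 + sqrt(5))**2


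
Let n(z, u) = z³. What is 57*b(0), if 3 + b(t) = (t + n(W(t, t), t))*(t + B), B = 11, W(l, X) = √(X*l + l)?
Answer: -171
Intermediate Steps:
W(l, X) = √(l + X*l)
b(t) = -3 + (11 + t)*(t + (t*(1 + t))^(3/2)) (b(t) = -3 + (t + (√(t*(1 + t)))³)*(t + 11) = -3 + (t + (t*(1 + t))^(3/2))*(11 + t) = -3 + (11 + t)*(t + (t*(1 + t))^(3/2)))
57*b(0) = 57*(-3 + 0² + 11*0 + 11*(0*(1 + 0))^(3/2) + 0*(0*(1 + 0))^(3/2)) = 57*(-3 + 0 + 0 + 11*(0*1)^(3/2) + 0*(0*1)^(3/2)) = 57*(-3 + 0 + 0 + 11*0^(3/2) + 0*0^(3/2)) = 57*(-3 + 0 + 0 + 11*0 + 0*0) = 57*(-3 + 0 + 0 + 0 + 0) = 57*(-3) = -171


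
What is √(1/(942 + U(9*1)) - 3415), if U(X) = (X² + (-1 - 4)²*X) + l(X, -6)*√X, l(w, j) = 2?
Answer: I*√5370140886/1254 ≈ 58.438*I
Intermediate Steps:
U(X) = X² + 2*√X + 25*X (U(X) = (X² + (-1 - 4)²*X) + 2*√X = (X² + (-5)²*X) + 2*√X = (X² + 25*X) + 2*√X = X² + 2*√X + 25*X)
√(1/(942 + U(9*1)) - 3415) = √(1/(942 + ((9*1)² + 2*√(9*1) + 25*(9*1))) - 3415) = √(1/(942 + (9² + 2*√9 + 25*9)) - 3415) = √(1/(942 + (81 + 2*3 + 225)) - 3415) = √(1/(942 + (81 + 6 + 225)) - 3415) = √(1/(942 + 312) - 3415) = √(1/1254 - 3415) = √(-4282409/1254) = I*√5370140886/1254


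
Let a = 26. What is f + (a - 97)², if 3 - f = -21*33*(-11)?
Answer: -2579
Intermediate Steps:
f = -7620 (f = 3 - (-21*33)*(-11) = 3 - (-693)*(-11) = 3 - 1*7623 = 3 - 7623 = -7620)
f + (a - 97)² = -7620 + (26 - 97)² = -7620 + (-71)² = -7620 + 5041 = -2579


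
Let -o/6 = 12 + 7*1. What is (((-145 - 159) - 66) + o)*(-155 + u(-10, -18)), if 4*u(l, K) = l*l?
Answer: 62920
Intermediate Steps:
u(l, K) = l²/4 (u(l, K) = (l*l)/4 = l²/4)
o = -114 (o = -6*(12 + 7*1) = -6*(12 + 7) = -6*19 = -114)
(((-145 - 159) - 66) + o)*(-155 + u(-10, -18)) = (((-145 - 159) - 66) - 114)*(-155 + (¼)*(-10)²) = ((-304 - 66) - 114)*(-155 + (¼)*100) = (-370 - 114)*(-155 + 25) = -484*(-130) = 62920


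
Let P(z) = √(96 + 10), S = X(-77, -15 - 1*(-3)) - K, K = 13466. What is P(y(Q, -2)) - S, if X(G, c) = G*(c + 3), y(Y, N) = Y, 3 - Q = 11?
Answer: 12773 + √106 ≈ 12783.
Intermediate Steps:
Q = -8 (Q = 3 - 1*11 = 3 - 11 = -8)
X(G, c) = G*(3 + c)
S = -12773 (S = -77*(3 + (-15 - 1*(-3))) - 1*13466 = -77*(3 + (-15 + 3)) - 13466 = -77*(3 - 12) - 13466 = -77*(-9) - 13466 = 693 - 13466 = -12773)
P(z) = √106
P(y(Q, -2)) - S = √106 - 1*(-12773) = √106 + 12773 = 12773 + √106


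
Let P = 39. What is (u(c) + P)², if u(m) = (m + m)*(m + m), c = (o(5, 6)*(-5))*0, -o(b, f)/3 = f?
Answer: 1521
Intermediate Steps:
o(b, f) = -3*f
c = 0 (c = (-3*6*(-5))*0 = -18*(-5)*0 = 90*0 = 0)
u(m) = 4*m² (u(m) = (2*m)*(2*m) = 4*m²)
(u(c) + P)² = (4*0² + 39)² = (4*0 + 39)² = (0 + 39)² = 39² = 1521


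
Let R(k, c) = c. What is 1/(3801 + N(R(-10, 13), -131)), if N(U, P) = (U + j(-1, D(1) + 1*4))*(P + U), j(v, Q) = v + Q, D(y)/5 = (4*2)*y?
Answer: -1/2807 ≈ -0.00035625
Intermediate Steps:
D(y) = 40*y (D(y) = 5*((4*2)*y) = 5*(8*y) = 40*y)
j(v, Q) = Q + v
N(U, P) = (43 + U)*(P + U) (N(U, P) = (U + ((40*1 + 1*4) - 1))*(P + U) = (U + ((40 + 4) - 1))*(P + U) = (U + (44 - 1))*(P + U) = (U + 43)*(P + U) = (43 + U)*(P + U))
1/(3801 + N(R(-10, 13), -131)) = 1/(3801 + (13² + 43*(-131) + 43*13 - 131*13)) = 1/(3801 + (169 - 5633 + 559 - 1703)) = 1/(3801 - 6608) = 1/(-2807) = -1/2807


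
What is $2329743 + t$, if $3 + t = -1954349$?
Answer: $375391$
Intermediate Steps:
$t = -1954352$ ($t = -3 - 1954349 = -1954352$)
$2329743 + t = 2329743 - 1954352 = 375391$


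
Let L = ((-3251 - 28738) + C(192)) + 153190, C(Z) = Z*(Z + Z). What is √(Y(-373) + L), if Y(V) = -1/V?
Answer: √27120277214/373 ≈ 441.51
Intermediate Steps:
C(Z) = 2*Z² (C(Z) = Z*(2*Z) = 2*Z²)
L = 194929 (L = ((-3251 - 28738) + 2*192²) + 153190 = (-31989 + 2*36864) + 153190 = (-31989 + 73728) + 153190 = 41739 + 153190 = 194929)
√(Y(-373) + L) = √(-1/(-373) + 194929) = √(-1*(-1/373) + 194929) = √(1/373 + 194929) = √(72708518/373) = √27120277214/373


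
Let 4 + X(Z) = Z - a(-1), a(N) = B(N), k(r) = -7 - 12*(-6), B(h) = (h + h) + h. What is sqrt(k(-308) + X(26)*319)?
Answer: 2*sqrt(2010) ≈ 89.666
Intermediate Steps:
B(h) = 3*h (B(h) = 2*h + h = 3*h)
k(r) = 65 (k(r) = -7 + 72 = 65)
a(N) = 3*N
X(Z) = -1 + Z (X(Z) = -4 + (Z - 3*(-1)) = -4 + (Z - 1*(-3)) = -4 + (Z + 3) = -4 + (3 + Z) = -1 + Z)
sqrt(k(-308) + X(26)*319) = sqrt(65 + (-1 + 26)*319) = sqrt(65 + 25*319) = sqrt(65 + 7975) = sqrt(8040) = 2*sqrt(2010)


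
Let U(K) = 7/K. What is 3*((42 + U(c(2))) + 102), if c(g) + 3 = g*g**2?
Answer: 2181/5 ≈ 436.20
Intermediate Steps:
c(g) = -3 + g**3 (c(g) = -3 + g*g**2 = -3 + g**3)
3*((42 + U(c(2))) + 102) = 3*((42 + 7/(-3 + 2**3)) + 102) = 3*((42 + 7/(-3 + 8)) + 102) = 3*((42 + 7/5) + 102) = 3*(217/5 + 102) = 3*(727/5) = 2181/5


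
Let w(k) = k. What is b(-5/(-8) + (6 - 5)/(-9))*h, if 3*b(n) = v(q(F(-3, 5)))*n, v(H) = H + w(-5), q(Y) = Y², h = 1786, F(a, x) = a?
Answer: 33041/27 ≈ 1223.7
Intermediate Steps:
v(H) = -5 + H (v(H) = H - 5 = -5 + H)
b(n) = 4*n/3 (b(n) = ((-5 + (-3)²)*n)/3 = ((-5 + 9)*n)/3 = (4*n)/3 = 4*n/3)
b(-5/(-8) + (6 - 5)/(-9))*h = (4*(-5/(-8) + (6 - 5)/(-9))/3)*1786 = (4*(-5*(-⅛) + 1*(-⅑))/3)*1786 = (4*(5/8 - ⅑)/3)*1786 = ((4/3)*(37/72))*1786 = (37/54)*1786 = 33041/27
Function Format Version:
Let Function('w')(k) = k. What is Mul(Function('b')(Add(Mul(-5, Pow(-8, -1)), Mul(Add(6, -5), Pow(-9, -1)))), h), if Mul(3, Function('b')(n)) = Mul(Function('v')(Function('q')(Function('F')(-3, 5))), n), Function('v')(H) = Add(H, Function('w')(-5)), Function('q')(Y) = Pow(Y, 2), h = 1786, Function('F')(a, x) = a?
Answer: Rational(33041, 27) ≈ 1223.7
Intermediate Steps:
Function('v')(H) = Add(-5, H) (Function('v')(H) = Add(H, -5) = Add(-5, H))
Function('b')(n) = Mul(Rational(4, 3), n) (Function('b')(n) = Mul(Rational(1, 3), Mul(Add(-5, Pow(-3, 2)), n)) = Mul(Rational(1, 3), Mul(Add(-5, 9), n)) = Mul(Rational(1, 3), Mul(4, n)) = Mul(Rational(4, 3), n))
Mul(Function('b')(Add(Mul(-5, Pow(-8, -1)), Mul(Add(6, -5), Pow(-9, -1)))), h) = Mul(Mul(Rational(4, 3), Add(Mul(-5, Pow(-8, -1)), Mul(Add(6, -5), Pow(-9, -1)))), 1786) = Mul(Mul(Rational(4, 3), Add(Mul(-5, Rational(-1, 8)), Mul(1, Rational(-1, 9)))), 1786) = Mul(Mul(Rational(4, 3), Add(Rational(5, 8), Rational(-1, 9))), 1786) = Mul(Mul(Rational(4, 3), Rational(37, 72)), 1786) = Mul(Rational(37, 54), 1786) = Rational(33041, 27)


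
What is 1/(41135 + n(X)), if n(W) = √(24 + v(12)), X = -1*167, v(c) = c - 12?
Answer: 41135/1692088201 - 2*√6/1692088201 ≈ 2.4307e-5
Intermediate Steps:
v(c) = -12 + c
X = -167
n(W) = 2*√6 (n(W) = √(24 + (-12 + 12)) = √(24 + 0) = √24 = 2*√6)
1/(41135 + n(X)) = 1/(41135 + 2*√6)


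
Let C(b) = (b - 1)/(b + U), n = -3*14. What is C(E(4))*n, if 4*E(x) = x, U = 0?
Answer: 0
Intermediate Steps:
E(x) = x/4
n = -42
C(b) = (-1 + b)/b (C(b) = (b - 1)/(b + 0) = (-1 + b)/b)
C(E(4))*n = ((-1 + (¼)*4)/(((¼)*4)))*(-42) = ((-1 + 1)/1)*(-42) = (1*0)*(-42) = 0*(-42) = 0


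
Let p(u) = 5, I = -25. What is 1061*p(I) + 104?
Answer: 5409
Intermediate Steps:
1061*p(I) + 104 = 1061*5 + 104 = 5305 + 104 = 5409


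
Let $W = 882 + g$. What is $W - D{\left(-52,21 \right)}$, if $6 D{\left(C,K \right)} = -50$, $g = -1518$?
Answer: $- \frac{1883}{3} \approx -627.67$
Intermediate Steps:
$D{\left(C,K \right)} = - \frac{25}{3}$ ($D{\left(C,K \right)} = \frac{1}{6} \left(-50\right) = - \frac{25}{3}$)
$W = -636$ ($W = 882 - 1518 = -636$)
$W - D{\left(-52,21 \right)} = -636 - - \frac{25}{3} = -636 + \frac{25}{3} = - \frac{1883}{3}$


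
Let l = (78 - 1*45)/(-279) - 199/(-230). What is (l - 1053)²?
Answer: 506596244182249/457532100 ≈ 1.1072e+6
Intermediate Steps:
l = 15977/21390 (l = (78 - 45)*(-1/279) - 199*(-1/230) = 33*(-1/279) + 199/230 = -11/93 + 199/230 = 15977/21390 ≈ 0.74694)
(l - 1053)² = (15977/21390 - 1053)² = (-22507693/21390)² = 506596244182249/457532100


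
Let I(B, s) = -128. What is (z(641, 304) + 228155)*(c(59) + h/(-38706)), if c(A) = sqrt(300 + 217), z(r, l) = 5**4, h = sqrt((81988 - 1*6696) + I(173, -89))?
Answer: 228780*sqrt(517) - 76260*sqrt(18791)/6451 ≈ 5.2003e+6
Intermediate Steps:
h = 2*sqrt(18791) (h = sqrt((81988 - 1*6696) - 128) = sqrt((81988 - 6696) - 128) = sqrt(75292 - 128) = sqrt(75164) = 2*sqrt(18791) ≈ 274.16)
z(r, l) = 625
c(A) = sqrt(517)
(z(641, 304) + 228155)*(c(59) + h/(-38706)) = (625 + 228155)*(sqrt(517) + (2*sqrt(18791))/(-38706)) = 228780*(sqrt(517) + (2*sqrt(18791))*(-1/38706)) = 228780*(sqrt(517) - sqrt(18791)/19353) = 228780*sqrt(517) - 76260*sqrt(18791)/6451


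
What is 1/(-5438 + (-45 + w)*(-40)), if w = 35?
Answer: -1/5038 ≈ -0.00019849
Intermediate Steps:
1/(-5438 + (-45 + w)*(-40)) = 1/(-5438 + (-45 + 35)*(-40)) = 1/(-5438 - 10*(-40)) = 1/(-5438 + 400) = 1/(-5038) = -1/5038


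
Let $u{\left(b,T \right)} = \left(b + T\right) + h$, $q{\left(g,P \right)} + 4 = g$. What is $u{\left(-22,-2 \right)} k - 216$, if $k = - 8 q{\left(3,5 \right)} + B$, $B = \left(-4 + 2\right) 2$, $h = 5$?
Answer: $-292$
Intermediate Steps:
$q{\left(g,P \right)} = -4 + g$
$B = -4$ ($B = \left(-2\right) 2 = -4$)
$u{\left(b,T \right)} = 5 + T + b$ ($u{\left(b,T \right)} = \left(b + T\right) + 5 = \left(T + b\right) + 5 = 5 + T + b$)
$k = 4$ ($k = - 8 \left(-4 + 3\right) - 4 = \left(-8\right) \left(-1\right) - 4 = 8 - 4 = 4$)
$u{\left(-22,-2 \right)} k - 216 = \left(5 - 2 - 22\right) 4 - 216 = \left(-19\right) 4 - 216 = -76 - 216 = -292$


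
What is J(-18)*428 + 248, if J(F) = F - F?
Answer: 248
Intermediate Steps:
J(F) = 0
J(-18)*428 + 248 = 0*428 + 248 = 0 + 248 = 248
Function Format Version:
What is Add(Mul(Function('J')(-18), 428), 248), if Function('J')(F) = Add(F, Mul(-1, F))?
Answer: 248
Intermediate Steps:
Function('J')(F) = 0
Add(Mul(Function('J')(-18), 428), 248) = Add(Mul(0, 428), 248) = Add(0, 248) = 248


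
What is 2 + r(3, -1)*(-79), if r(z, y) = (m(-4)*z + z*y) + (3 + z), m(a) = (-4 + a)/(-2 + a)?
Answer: -551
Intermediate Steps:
m(a) = (-4 + a)/(-2 + a)
r(z, y) = 3 + 7*z/3 + y*z (r(z, y) = (((-4 - 4)/(-2 - 4))*z + z*y) + (3 + z) = ((-8/(-6))*z + y*z) + (3 + z) = ((-⅙*(-8))*z + y*z) + (3 + z) = (4*z/3 + y*z) + (3 + z) = 3 + 7*z/3 + y*z)
2 + r(3, -1)*(-79) = 2 + (3 + (7/3)*3 - 1*3)*(-79) = 2 + (3 + 7 - 3)*(-79) = 2 + 7*(-79) = 2 - 553 = -551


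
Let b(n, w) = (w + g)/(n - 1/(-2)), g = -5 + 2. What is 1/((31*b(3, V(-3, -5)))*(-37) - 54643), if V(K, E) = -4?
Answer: -1/52349 ≈ -1.9103e-5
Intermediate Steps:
g = -3
b(n, w) = (-3 + w)/(½ + n) (b(n, w) = (w - 3)/(n - 1/(-2)) = (-3 + w)/(n - 1*(-½)) = (-3 + w)/(n + ½) = (-3 + w)/(½ + n))
1/((31*b(3, V(-3, -5)))*(-37) - 54643) = 1/((31*(2*(-3 - 4)/(1 + 2*3)))*(-37) - 54643) = 1/((31*(2*(-7)/(1 + 6)))*(-37) - 54643) = 1/((31*(2*(-7)/7))*(-37) - 54643) = 1/((31*(2*(⅐)*(-7)))*(-37) - 54643) = 1/((31*(-2))*(-37) - 54643) = 1/(-62*(-37) - 54643) = 1/(2294 - 54643) = 1/(-52349) = -1/52349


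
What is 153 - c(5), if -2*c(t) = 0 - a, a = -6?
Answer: 156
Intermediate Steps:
c(t) = -3 (c(t) = -(0 - 1*(-6))/2 = -(0 + 6)/2 = -½*6 = -3)
153 - c(5) = 153 - 1*(-3) = 153 + 3 = 156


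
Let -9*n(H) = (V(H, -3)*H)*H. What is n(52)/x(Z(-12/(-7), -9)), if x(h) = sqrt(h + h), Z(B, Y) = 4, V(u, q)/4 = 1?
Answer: -2704*sqrt(2)/9 ≈ -424.89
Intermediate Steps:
V(u, q) = 4 (V(u, q) = 4*1 = 4)
x(h) = sqrt(2)*sqrt(h) (x(h) = sqrt(2*h) = sqrt(2)*sqrt(h))
n(H) = -4*H**2/9 (n(H) = -4*H*H/9 = -4*H**2/9)
n(52)/x(Z(-12/(-7), -9)) = (-4/9*52**2)/((sqrt(2)*sqrt(4))) = (-4/9*2704)/((sqrt(2)*2)) = -10816*sqrt(2)/4/9 = -2704*sqrt(2)/9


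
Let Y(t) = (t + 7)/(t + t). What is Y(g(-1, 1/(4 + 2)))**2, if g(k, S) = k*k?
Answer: 16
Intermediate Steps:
g(k, S) = k**2
Y(t) = (7 + t)/(2*t) (Y(t) = (7 + t)/((2*t)) = (7 + t)*(1/(2*t)) = (7 + t)/(2*t))
Y(g(-1, 1/(4 + 2)))**2 = ((7 + (-1)**2)/(2*((-1)**2)))**2 = ((1/2)*(7 + 1)/1)**2 = ((1/2)*1*8)**2 = 4**2 = 16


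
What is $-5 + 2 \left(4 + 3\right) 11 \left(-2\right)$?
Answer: $-313$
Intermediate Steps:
$-5 + 2 \left(4 + 3\right) 11 \left(-2\right) = -5 + 2 \cdot 7 \left(-22\right) = -5 + 14 \left(-22\right) = -5 - 308 = -313$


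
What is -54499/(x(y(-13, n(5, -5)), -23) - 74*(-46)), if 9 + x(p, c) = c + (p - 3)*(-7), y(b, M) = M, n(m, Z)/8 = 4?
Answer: -54499/3169 ≈ -17.198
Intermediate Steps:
n(m, Z) = 32 (n(m, Z) = 8*4 = 32)
x(p, c) = 12 + c - 7*p (x(p, c) = -9 + (c + (p - 3)*(-7)) = -9 + (c + (-3 + p)*(-7)) = -9 + (c + (21 - 7*p)) = -9 + (21 + c - 7*p) = 12 + c - 7*p)
-54499/(x(y(-13, n(5, -5)), -23) - 74*(-46)) = -54499/((12 - 23 - 7*32) - 74*(-46)) = -54499/((12 - 23 - 224) - 1*(-3404)) = -54499/(-235 + 3404) = -54499/3169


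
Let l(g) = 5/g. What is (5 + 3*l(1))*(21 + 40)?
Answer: 1220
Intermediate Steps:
(5 + 3*l(1))*(21 + 40) = (5 + 3*(5/1))*(21 + 40) = (5 + 3*(5*1))*61 = (5 + 3*5)*61 = (5 + 15)*61 = 20*61 = 1220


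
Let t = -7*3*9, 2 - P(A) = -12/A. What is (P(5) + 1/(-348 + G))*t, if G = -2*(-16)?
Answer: -1312983/1580 ≈ -831.00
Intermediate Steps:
P(A) = 2 + 12/A (P(A) = 2 - (-12)/A = 2 + 12/A)
G = 32
t = -189 (t = -21*9 = -189)
(P(5) + 1/(-348 + G))*t = ((2 + 12/5) + 1/(-348 + 32))*(-189) = ((2 + 12*(⅕)) + 1/(-316))*(-189) = ((2 + 12/5) - 1/316)*(-189) = (22/5 - 1/316)*(-189) = (6947/1580)*(-189) = -1312983/1580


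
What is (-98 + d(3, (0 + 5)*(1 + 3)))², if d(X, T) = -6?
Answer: 10816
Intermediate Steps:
(-98 + d(3, (0 + 5)*(1 + 3)))² = (-98 - 6)² = (-104)² = 10816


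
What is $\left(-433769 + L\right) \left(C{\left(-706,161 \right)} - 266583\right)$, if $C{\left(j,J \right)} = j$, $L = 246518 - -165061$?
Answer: $5931142910$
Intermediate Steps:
$L = 411579$ ($L = 246518 + 165061 = 411579$)
$\left(-433769 + L\right) \left(C{\left(-706,161 \right)} - 266583\right) = \left(-433769 + 411579\right) \left(-706 - 266583\right) = \left(-22190\right) \left(-267289\right) = 5931142910$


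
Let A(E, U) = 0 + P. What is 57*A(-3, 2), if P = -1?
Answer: -57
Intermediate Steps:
A(E, U) = -1 (A(E, U) = 0 - 1 = -1)
57*A(-3, 2) = 57*(-1) = -57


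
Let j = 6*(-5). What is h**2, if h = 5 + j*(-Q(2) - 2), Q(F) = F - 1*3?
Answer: 1225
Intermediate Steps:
j = -30
Q(F) = -3 + F (Q(F) = F - 3 = -3 + F)
h = 35 (h = 5 - 30*(-(-3 + 2) - 2) = 5 - 30*(-1*(-1) - 2) = 5 - 30*(1 - 2) = 5 - 30*(-1) = 5 + 30 = 35)
h**2 = 35**2 = 1225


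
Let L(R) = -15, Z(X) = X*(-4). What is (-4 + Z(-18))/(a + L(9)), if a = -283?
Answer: -34/149 ≈ -0.22819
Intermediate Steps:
Z(X) = -4*X
(-4 + Z(-18))/(a + L(9)) = (-4 - 4*(-18))/(-283 - 15) = (-4 + 72)/(-298) = 68*(-1/298) = -34/149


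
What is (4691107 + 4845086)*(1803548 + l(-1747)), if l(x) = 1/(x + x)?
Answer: 60093242444261223/3494 ≈ 1.7199e+13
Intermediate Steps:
l(x) = 1/(2*x)
(4691107 + 4845086)*(1803548 + l(-1747)) = (4691107 + 4845086)*(1803548 + (1/2)/(-1747)) = 9536193*(1803548 + (1/2)*(-1/1747)) = 9536193*(1803548 - 1/3494) = 9536193*(6301596711/3494) = 60093242444261223/3494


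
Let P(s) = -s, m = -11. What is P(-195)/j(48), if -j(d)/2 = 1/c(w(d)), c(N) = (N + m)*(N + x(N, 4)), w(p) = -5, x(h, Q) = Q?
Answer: -1560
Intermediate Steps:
c(N) = (-11 + N)*(4 + N) (c(N) = (N - 11)*(N + 4) = (-11 + N)*(4 + N))
j(d) = -⅛ (j(d) = -2/(-44 + (-5)² - 7*(-5)) = -2/(-44 + 25 + 35) = -2/16 = -2*1/16 = -⅛)
P(-195)/j(48) = (-1*(-195))/(-⅛) = 195*(-8) = -1560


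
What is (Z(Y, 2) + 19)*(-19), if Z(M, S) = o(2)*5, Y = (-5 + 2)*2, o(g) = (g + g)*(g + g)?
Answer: -1881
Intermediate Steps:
o(g) = 4*g² (o(g) = (2*g)*(2*g) = 4*g²)
Y = -6 (Y = -3*2 = -6)
Z(M, S) = 80 (Z(M, S) = (4*2²)*5 = (4*4)*5 = 16*5 = 80)
(Z(Y, 2) + 19)*(-19) = (80 + 19)*(-19) = 99*(-19) = -1881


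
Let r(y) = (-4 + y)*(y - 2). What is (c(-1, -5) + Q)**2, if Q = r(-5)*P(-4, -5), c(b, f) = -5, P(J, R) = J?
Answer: 66049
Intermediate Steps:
r(y) = (-4 + y)*(-2 + y)
Q = -252 (Q = (8 + (-5)**2 - 6*(-5))*(-4) = (8 + 25 + 30)*(-4) = 63*(-4) = -252)
(c(-1, -5) + Q)**2 = (-5 - 252)**2 = (-257)**2 = 66049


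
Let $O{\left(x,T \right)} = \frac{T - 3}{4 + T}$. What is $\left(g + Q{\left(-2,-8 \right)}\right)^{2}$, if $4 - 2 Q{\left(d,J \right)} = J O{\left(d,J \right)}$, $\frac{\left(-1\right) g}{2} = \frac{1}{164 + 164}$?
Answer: $\frac{4541161}{26896} \approx 168.84$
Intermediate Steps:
$g = - \frac{1}{164}$ ($g = - \frac{2}{164 + 164} = - \frac{2}{328} = \left(-2\right) \frac{1}{328} = - \frac{1}{164} \approx -0.0060976$)
$O{\left(x,T \right)} = \frac{-3 + T}{4 + T}$
$Q{\left(d,J \right)} = 2 - \frac{J \left(-3 + J\right)}{2 \left(4 + J\right)}$ ($Q{\left(d,J \right)} = 2 - \frac{J \frac{-3 + J}{4 + J}}{2} = 2 - \frac{J \frac{1}{4 + J} \left(-3 + J\right)}{2} = 2 - \frac{J \left(-3 + J\right)}{2 \left(4 + J\right)}$)
$\left(g + Q{\left(-2,-8 \right)}\right)^{2} = \left(- \frac{1}{164} + \frac{16 - \left(-8\right)^{2} + 7 \left(-8\right)}{2 \left(4 - 8\right)}\right)^{2} = \left(- \frac{1}{164} + \frac{16 - 64 - 56}{2 \left(-4\right)}\right)^{2} = \left(- \frac{1}{164} + \frac{1}{2} \left(- \frac{1}{4}\right) \left(16 - 64 - 56\right)\right)^{2} = \left(- \frac{1}{164} + \frac{1}{2} \left(- \frac{1}{4}\right) \left(-104\right)\right)^{2} = \left(- \frac{1}{164} + 13\right)^{2} = \left(\frac{2131}{164}\right)^{2} = \frac{4541161}{26896}$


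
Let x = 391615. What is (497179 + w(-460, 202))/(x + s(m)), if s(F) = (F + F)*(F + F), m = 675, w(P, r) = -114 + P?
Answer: 99321/442823 ≈ 0.22429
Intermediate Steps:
s(F) = 4*F² (s(F) = (2*F)*(2*F) = 4*F²)
(497179 + w(-460, 202))/(x + s(m)) = (497179 + (-114 - 460))/(391615 + 4*675²) = (497179 - 574)/(391615 + 4*455625) = 496605/(391615 + 1822500) = 496605/2214115 = 496605*(1/2214115) = 99321/442823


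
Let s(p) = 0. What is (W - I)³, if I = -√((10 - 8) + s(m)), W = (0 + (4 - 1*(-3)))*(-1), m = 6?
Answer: -385 + 149*√2 ≈ -174.28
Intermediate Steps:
W = -7 (W = (0 + (4 + 3))*(-1) = (0 + 7)*(-1) = 7*(-1) = -7)
I = -√2 (I = -√((10 - 8) + 0) = -√(2 + 0) = -√2 ≈ -1.4142)
(W - I)³ = (-7 - (-1)*√2)³ = (-7 + √2)³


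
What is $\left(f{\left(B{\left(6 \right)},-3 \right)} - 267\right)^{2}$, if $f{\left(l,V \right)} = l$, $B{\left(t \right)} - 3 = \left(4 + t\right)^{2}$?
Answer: $26896$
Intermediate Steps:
$B{\left(t \right)} = 3 + \left(4 + t\right)^{2}$
$\left(f{\left(B{\left(6 \right)},-3 \right)} - 267\right)^{2} = \left(\left(3 + \left(4 + 6\right)^{2}\right) - 267\right)^{2} = \left(\left(3 + 10^{2}\right) - 267\right)^{2} = \left(\left(3 + 100\right) - 267\right)^{2} = \left(103 - 267\right)^{2} = \left(-164\right)^{2} = 26896$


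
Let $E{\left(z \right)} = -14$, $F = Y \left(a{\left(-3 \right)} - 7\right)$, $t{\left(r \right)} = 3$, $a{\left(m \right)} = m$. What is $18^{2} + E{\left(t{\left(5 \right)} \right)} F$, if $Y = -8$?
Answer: $-796$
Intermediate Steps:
$F = 80$ ($F = - 8 \left(-3 - 7\right) = \left(-8\right) \left(-10\right) = 80$)
$18^{2} + E{\left(t{\left(5 \right)} \right)} F = 18^{2} - 1120 = 324 - 1120 = -796$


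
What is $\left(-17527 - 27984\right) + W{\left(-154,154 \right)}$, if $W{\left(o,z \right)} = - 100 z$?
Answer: $-60911$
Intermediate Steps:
$\left(-17527 - 27984\right) + W{\left(-154,154 \right)} = \left(-17527 - 27984\right) - 15400 = -45511 - 15400 = -60911$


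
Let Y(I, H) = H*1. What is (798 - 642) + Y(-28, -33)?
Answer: 123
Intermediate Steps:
Y(I, H) = H
(798 - 642) + Y(-28, -33) = (798 - 642) - 33 = 156 - 33 = 123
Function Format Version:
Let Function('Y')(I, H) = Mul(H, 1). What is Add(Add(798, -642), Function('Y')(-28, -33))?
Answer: 123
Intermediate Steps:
Function('Y')(I, H) = H
Add(Add(798, -642), Function('Y')(-28, -33)) = Add(Add(798, -642), -33) = Add(156, -33) = 123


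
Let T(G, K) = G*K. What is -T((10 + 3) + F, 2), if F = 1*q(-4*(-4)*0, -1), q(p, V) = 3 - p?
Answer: -32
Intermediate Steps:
F = 3 (F = 1*(3 - (-4*(-4))*0) = 1*(3 - 16*0) = 1*(3 - 1*0) = 1*(3 + 0) = 1*3 = 3)
-T((10 + 3) + F, 2) = -((10 + 3) + 3)*2 = -(13 + 3)*2 = -16*2 = -1*32 = -32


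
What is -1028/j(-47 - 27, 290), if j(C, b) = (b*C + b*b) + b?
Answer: -514/31465 ≈ -0.016336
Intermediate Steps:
j(C, b) = b + b**2 + C*b (j(C, b) = (C*b + b**2) + b = (b**2 + C*b) + b = b + b**2 + C*b)
-1028/j(-47 - 27, 290) = -1028*1/(290*(1 + (-47 - 27) + 290)) = -1028*1/(290*(1 - 74 + 290)) = -1028/(290*217) = -1028/62930 = -1028*1/62930 = -514/31465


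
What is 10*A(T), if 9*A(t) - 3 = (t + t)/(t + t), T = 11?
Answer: 40/9 ≈ 4.4444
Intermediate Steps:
A(t) = 4/9 (A(t) = ⅓ + ((t + t)/(t + t))/9 = ⅓ + ((2*t)/((2*t)))/9 = ⅓ + ((2*t)*(1/(2*t)))/9 = ⅓ + (⅑)*1 = ⅓ + ⅑ = 4/9)
10*A(T) = 10*(4/9) = 40/9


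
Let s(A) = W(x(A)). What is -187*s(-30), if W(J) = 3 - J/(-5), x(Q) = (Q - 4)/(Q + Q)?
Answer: -87329/150 ≈ -582.19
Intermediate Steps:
x(Q) = (-4 + Q)/(2*Q) (x(Q) = (-4 + Q)/((2*Q)) = (-4 + Q)*(1/(2*Q)) = (-4 + Q)/(2*Q))
W(J) = 3 + J/5 (W(J) = 3 - J*(-1)/5 = 3 - (-1)*J/5 = 3 + J/5)
s(A) = 3 + (-4 + A)/(10*A) (s(A) = 3 + ((-4 + A)/(2*A))/5 = 3 + (-4 + A)/(10*A))
-187*s(-30) = -187*(-4 + 31*(-30))/(10*(-30)) = -187*(-1)*(-4 - 930)/(10*30) = -187*(-1)*(-934)/(10*30) = -187*467/150 = -87329/150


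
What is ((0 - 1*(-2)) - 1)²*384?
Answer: 384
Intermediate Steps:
((0 - 1*(-2)) - 1)²*384 = ((0 + 2) - 1)²*384 = (2 - 1)²*384 = 1²*384 = 1*384 = 384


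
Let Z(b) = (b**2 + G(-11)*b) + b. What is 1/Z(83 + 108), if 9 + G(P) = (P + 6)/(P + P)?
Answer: 22/769921 ≈ 2.8574e-5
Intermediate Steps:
G(P) = -9 + (6 + P)/(2*P) (G(P) = -9 + (P + 6)/(P + P) = -9 + (6 + P)/((2*P)) = -9 + (6 + P)*(1/(2*P)) = -9 + (6 + P)/(2*P))
Z(b) = b**2 - 171*b/22 (Z(b) = (b**2 + (-17/2 + 3/(-11))*b) + b = (b**2 + (-17/2 + 3*(-1/11))*b) + b = (b**2 + (-17/2 - 3/11)*b) + b = (b**2 - 193*b/22) + b = b**2 - 171*b/22)
1/Z(83 + 108) = 1/((83 + 108)*(-171 + 22*(83 + 108))/22) = 1/((1/22)*191*(-171 + 22*191)) = 1/((1/22)*191*(-171 + 4202)) = 1/((1/22)*191*4031) = 1/(769921/22) = 22/769921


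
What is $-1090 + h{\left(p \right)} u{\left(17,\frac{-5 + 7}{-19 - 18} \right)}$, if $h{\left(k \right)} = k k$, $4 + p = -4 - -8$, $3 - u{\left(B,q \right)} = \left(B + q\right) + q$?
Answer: $-1090$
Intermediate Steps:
$u{\left(B,q \right)} = 3 - B - 2 q$ ($u{\left(B,q \right)} = 3 - \left(\left(B + q\right) + q\right) = 3 - \left(B + 2 q\right) = 3 - B - 2 q$)
$p = 0$ ($p = -4 - -4 = -4 + \left(-4 + 8\right) = -4 + 4 = 0$)
$h{\left(k \right)} = k^{2}$
$-1090 + h{\left(p \right)} u{\left(17,\frac{-5 + 7}{-19 - 18} \right)} = -1090 + 0^{2} \left(3 - 17 - 2 \frac{-5 + 7}{-19 - 18}\right) = -1090 + 0 \left(3 - 17 - 2 \frac{2}{-37}\right) = -1090 + 0 \left(3 - 17 - 2 \cdot 2 \left(- \frac{1}{37}\right)\right) = -1090 + 0 \left(3 - 17 - - \frac{4}{37}\right) = -1090 + 0 \left(3 - 17 + \frac{4}{37}\right) = -1090 + 0 \left(- \frac{514}{37}\right) = -1090 + 0 = -1090$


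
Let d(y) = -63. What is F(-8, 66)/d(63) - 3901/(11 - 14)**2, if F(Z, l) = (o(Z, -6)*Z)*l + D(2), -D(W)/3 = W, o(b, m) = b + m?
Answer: -34693/63 ≈ -550.68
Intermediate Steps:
D(W) = -3*W
F(Z, l) = -6 + Z*l*(-6 + Z) (F(Z, l) = ((Z - 6)*Z)*l - 3*2 = ((-6 + Z)*Z)*l - 6 = (Z*(-6 + Z))*l - 6 = Z*l*(-6 + Z) - 6 = -6 + Z*l*(-6 + Z))
F(-8, 66)/d(63) - 3901/(11 - 14)**2 = (-6 - 8*66*(-6 - 8))/(-63) - 3901/(11 - 14)**2 = (-6 - 8*66*(-14))*(-1/63) - 3901/((-3)**2) = (-6 + 7392)*(-1/63) - 3901/9 = 7386*(-1/63) - 3901*1/9 = -2462/21 - 3901/9 = -34693/63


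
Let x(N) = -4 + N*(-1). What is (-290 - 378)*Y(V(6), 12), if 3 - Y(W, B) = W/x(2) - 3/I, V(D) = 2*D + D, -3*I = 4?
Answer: -2505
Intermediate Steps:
I = -4/3 (I = -⅓*4 = -4/3 ≈ -1.3333)
x(N) = -4 - N
V(D) = 3*D
Y(W, B) = ¾ + W/6 (Y(W, B) = 3 - (W/(-4 - 1*2) - 3/(-4/3)) = 3 - (W/(-4 - 2) - 3*(-¾)) = 3 - (W/(-6) + 9/4) = 3 - (W*(-⅙) + 9/4) = 3 - (-W/6 + 9/4) = 3 - (9/4 - W/6) = 3 + (-9/4 + W/6) = ¾ + W/6)
(-290 - 378)*Y(V(6), 12) = (-290 - 378)*(¾ + (3*6)/6) = -668*(¾ + (⅙)*18) = -668*(¾ + 3) = -668*15/4 = -2505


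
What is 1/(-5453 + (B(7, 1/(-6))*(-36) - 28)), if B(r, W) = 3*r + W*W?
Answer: -1/6238 ≈ -0.00016031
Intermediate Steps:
B(r, W) = W**2 + 3*r (B(r, W) = 3*r + W**2 = W**2 + 3*r)
1/(-5453 + (B(7, 1/(-6))*(-36) - 28)) = 1/(-5453 + (((1/(-6))**2 + 3*7)*(-36) - 28)) = 1/(-5453 + (((-1/6)**2 + 21)*(-36) - 28)) = 1/(-5453 + ((1/36 + 21)*(-36) - 28)) = 1/(-5453 + ((757/36)*(-36) - 28)) = 1/(-5453 + (-757 - 28)) = 1/(-5453 - 785) = 1/(-6238) = -1/6238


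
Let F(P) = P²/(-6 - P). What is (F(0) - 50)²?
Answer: 2500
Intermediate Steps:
(F(0) - 50)² = (-1*0²/(6 + 0) - 50)² = (-1*0/6 - 50)² = (-1*0*⅙ - 50)² = (0 - 50)² = (-50)² = 2500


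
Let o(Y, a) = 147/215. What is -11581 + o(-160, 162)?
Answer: -2489768/215 ≈ -11580.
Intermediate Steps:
o(Y, a) = 147/215 (o(Y, a) = 147*(1/215) = 147/215)
-11581 + o(-160, 162) = -11581 + 147/215 = -2489768/215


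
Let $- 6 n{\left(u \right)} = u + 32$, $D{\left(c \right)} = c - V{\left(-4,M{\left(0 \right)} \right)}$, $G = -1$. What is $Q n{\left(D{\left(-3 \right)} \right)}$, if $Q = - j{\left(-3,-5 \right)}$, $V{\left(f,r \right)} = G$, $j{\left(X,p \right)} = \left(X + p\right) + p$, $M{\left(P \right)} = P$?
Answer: $-65$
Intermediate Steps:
$j{\left(X,p \right)} = X + 2 p$
$V{\left(f,r \right)} = -1$
$D{\left(c \right)} = 1 + c$ ($D{\left(c \right)} = c - -1 = c + 1 = 1 + c$)
$n{\left(u \right)} = - \frac{16}{3} - \frac{u}{6}$ ($n{\left(u \right)} = - \frac{u + 32}{6} = - \frac{32 + u}{6} = - \frac{16}{3} - \frac{u}{6}$)
$Q = 13$ ($Q = - (-3 + 2 \left(-5\right)) = - (-3 - 10) = \left(-1\right) \left(-13\right) = 13$)
$Q n{\left(D{\left(-3 \right)} \right)} = 13 \left(- \frac{16}{3} - \frac{1 - 3}{6}\right) = 13 \left(- \frac{16}{3} - - \frac{1}{3}\right) = 13 \left(- \frac{16}{3} + \frac{1}{3}\right) = 13 \left(-5\right) = -65$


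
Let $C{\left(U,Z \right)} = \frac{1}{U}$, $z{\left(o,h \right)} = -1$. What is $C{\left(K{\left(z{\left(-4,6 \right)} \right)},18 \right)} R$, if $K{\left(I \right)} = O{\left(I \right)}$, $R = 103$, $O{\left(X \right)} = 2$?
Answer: $\frac{103}{2} \approx 51.5$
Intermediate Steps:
$K{\left(I \right)} = 2$
$C{\left(K{\left(z{\left(-4,6 \right)} \right)},18 \right)} R = \frac{1}{2} \cdot 103 = \frac{103}{2}$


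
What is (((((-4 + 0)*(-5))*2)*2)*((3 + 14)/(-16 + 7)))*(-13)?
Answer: 17680/9 ≈ 1964.4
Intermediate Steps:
(((((-4 + 0)*(-5))*2)*2)*((3 + 14)/(-16 + 7)))*(-13) = (((-4*(-5)*2)*2)*(17/(-9)))*(-13) = (((20*2)*2)*(17*(-⅑)))*(-13) = ((40*2)*(-17/9))*(-13) = (80*(-17/9))*(-13) = -1360/9*(-13) = 17680/9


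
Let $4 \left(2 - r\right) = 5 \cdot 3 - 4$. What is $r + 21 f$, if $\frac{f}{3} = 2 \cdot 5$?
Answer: $\frac{2517}{4} \approx 629.25$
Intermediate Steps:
$r = - \frac{3}{4}$ ($r = 2 - \frac{5 \cdot 3 - 4}{4} = 2 - \frac{15 - 4}{4} = 2 - \frac{11}{4} = - \frac{3}{4} \approx -0.75$)
$f = 30$ ($f = 3 \cdot 2 \cdot 5 = 3 \cdot 10 = 30$)
$r + 21 f = - \frac{3}{4} + 21 \cdot 30 = - \frac{3}{4} + 630 = \frac{2517}{4}$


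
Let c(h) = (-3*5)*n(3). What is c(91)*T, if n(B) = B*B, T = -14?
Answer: 1890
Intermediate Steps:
n(B) = B²
c(h) = -135 (c(h) = -3*5*3² = -15*9 = -135)
c(91)*T = -135*(-14) = 1890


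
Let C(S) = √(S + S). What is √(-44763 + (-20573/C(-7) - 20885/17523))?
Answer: √(-6108930049992 + 200541377718*I*√14)/11682 ≈ 12.97 + 211.97*I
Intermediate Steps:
C(S) = √2*√S (C(S) = √(2*S) = √2*√S)
√(-44763 + (-20573/C(-7) - 20885/17523)) = √(-44763 + (-20573*(-I*√14/14) - 20885/17523)) = √(-44763 + (-(-2939)*I*√14/2 - 20885/17523)) = √(-44763 + (2939*I*√14/2 - 20885/17523)) = √(-44763 + (-20885/17523 + 2939*I*√14/2)) = √(-784402934/17523 + 2939*I*√14/2)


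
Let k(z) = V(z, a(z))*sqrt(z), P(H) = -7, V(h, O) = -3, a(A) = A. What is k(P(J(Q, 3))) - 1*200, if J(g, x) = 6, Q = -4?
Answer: -200 - 3*I*sqrt(7) ≈ -200.0 - 7.9373*I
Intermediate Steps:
k(z) = -3*sqrt(z)
k(P(J(Q, 3))) - 1*200 = -3*I*sqrt(7) - 1*200 = -3*I*sqrt(7) - 200 = -200 - 3*I*sqrt(7)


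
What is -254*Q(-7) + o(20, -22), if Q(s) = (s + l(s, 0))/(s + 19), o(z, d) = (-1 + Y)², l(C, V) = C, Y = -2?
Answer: 916/3 ≈ 305.33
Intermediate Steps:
o(z, d) = 9 (o(z, d) = (-1 - 2)² = (-3)² = 9)
Q(s) = 2*s/(19 + s) (Q(s) = (s + s)/(s + 19) = (2*s)/(19 + s) = 2*s/(19 + s))
-254*Q(-7) + o(20, -22) = -508*(-7)/(19 - 7) + 9 = -508*(-7)/12 + 9 = -254*(-7/6) + 9 = 889/3 + 9 = 916/3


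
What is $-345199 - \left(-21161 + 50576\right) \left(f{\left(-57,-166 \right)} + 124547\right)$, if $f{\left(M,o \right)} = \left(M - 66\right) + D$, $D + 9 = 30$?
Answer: $-3660894874$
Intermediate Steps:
$D = 21$ ($D = -9 + 30 = 21$)
$f{\left(M,o \right)} = -45 + M$ ($f{\left(M,o \right)} = \left(M - 66\right) + 21 = \left(-66 + M\right) + 21 = -45 + M$)
$-345199 - \left(-21161 + 50576\right) \left(f{\left(-57,-166 \right)} + 124547\right) = -345199 - \left(-21161 + 50576\right) \left(\left(-45 - 57\right) + 124547\right) = -345199 - 29415 \left(-102 + 124547\right) = -345199 - 29415 \cdot 124445 = -345199 - 3660549675 = -3660894874$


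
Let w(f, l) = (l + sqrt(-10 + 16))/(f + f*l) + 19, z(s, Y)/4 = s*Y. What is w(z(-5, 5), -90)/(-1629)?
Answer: -16901/1449810 - sqrt(6)/14498100 ≈ -0.011658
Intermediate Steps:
z(s, Y) = 4*Y*s (z(s, Y) = 4*(s*Y) = 4*(Y*s) = 4*Y*s)
w(f, l) = 19 + (l + sqrt(6))/(f + f*l) (w(f, l) = (l + sqrt(6))/(f + f*l) + 19 = 19 + (l + sqrt(6))/(f + f*l))
w(z(-5, 5), -90)/(-1629) = ((-90 + sqrt(6) + 19*(4*5*(-5)) + 19*(4*5*(-5))*(-90))/(((4*5*(-5)))*(1 - 90)))/(-1629) = ((-90 + sqrt(6) + 19*(-100) + 19*(-100)*(-90))/(-100*(-89)))*(-1/1629) = -1/100*(-1/89)*(-90 + sqrt(6) - 1900 + 171000)*(-1/1629) = -1/100*(-1/89)*(169010 + sqrt(6))*(-1/1629) = (16901/890 + sqrt(6)/8900)*(-1/1629) = -16901/1449810 - sqrt(6)/14498100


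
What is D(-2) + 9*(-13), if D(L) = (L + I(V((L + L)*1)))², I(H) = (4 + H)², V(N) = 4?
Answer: 3727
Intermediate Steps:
D(L) = (64 + L)² (D(L) = (L + (4 + 4)²)² = (L + 8²)² = (L + 64)² = (64 + L)²)
D(-2) + 9*(-13) = (64 - 2)² + 9*(-13) = 62² - 117 = 3844 - 117 = 3727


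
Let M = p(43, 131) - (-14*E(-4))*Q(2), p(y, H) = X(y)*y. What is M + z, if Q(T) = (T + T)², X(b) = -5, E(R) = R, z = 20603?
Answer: 19492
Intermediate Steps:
Q(T) = 4*T² (Q(T) = (2*T)² = 4*T²)
p(y, H) = -5*y
M = -1111 (M = -5*43 - (-14*(-4))*4*2² = -215 - 56*4*4 = -215 - 56*16 = -215 - 1*896 = -215 - 896 = -1111)
M + z = -1111 + 20603 = 19492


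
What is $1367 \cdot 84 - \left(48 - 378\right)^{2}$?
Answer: $5928$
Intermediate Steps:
$1367 \cdot 84 - \left(48 - 378\right)^{2} = 114828 - \left(48 - 378\right)^{2} = 114828 - \left(-330\right)^{2} = 114828 - 108900 = 5928$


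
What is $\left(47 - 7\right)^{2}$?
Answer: $1600$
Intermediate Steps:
$\left(47 - 7\right)^{2} = 40^{2} = 1600$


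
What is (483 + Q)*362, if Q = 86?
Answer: 205978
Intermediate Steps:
(483 + Q)*362 = (483 + 86)*362 = 569*362 = 205978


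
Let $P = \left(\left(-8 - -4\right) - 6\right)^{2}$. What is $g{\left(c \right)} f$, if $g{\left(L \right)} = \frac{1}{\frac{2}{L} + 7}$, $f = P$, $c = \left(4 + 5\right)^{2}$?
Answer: $\frac{8100}{569} \approx 14.236$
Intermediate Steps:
$c = 81$ ($c = 9^{2} = 81$)
$P = 100$ ($P = \left(\left(-8 + 4\right) - 6\right)^{2} = \left(-4 - 6\right)^{2} = \left(-10\right)^{2} = 100$)
$f = 100$
$g{\left(L \right)} = \frac{1}{7 + \frac{2}{L}}$
$g{\left(c \right)} f = \frac{81}{2 + 7 \cdot 81} \cdot 100 = \frac{81}{2 + 567} \cdot 100 = \frac{81}{569} \cdot 100 = \frac{8100}{569}$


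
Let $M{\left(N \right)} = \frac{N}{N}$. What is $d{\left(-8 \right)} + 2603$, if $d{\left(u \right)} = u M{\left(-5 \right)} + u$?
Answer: $2587$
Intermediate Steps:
$M{\left(N \right)} = 1$
$d{\left(u \right)} = 2 u$ ($d{\left(u \right)} = u 1 + u = u + u = 2 u$)
$d{\left(-8 \right)} + 2603 = 2 \left(-8\right) + 2603 = -16 + 2603 = 2587$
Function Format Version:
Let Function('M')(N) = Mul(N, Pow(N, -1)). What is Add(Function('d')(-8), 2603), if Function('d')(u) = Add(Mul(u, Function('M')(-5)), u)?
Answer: 2587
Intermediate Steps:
Function('M')(N) = 1
Function('d')(u) = Mul(2, u) (Function('d')(u) = Add(Mul(u, 1), u) = Add(u, u) = Mul(2, u))
Add(Function('d')(-8), 2603) = Add(Mul(2, -8), 2603) = Add(-16, 2603) = 2587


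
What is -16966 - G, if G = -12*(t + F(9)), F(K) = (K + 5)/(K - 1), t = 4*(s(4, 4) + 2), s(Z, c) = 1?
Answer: -16801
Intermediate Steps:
t = 12 (t = 4*(1 + 2) = 4*3 = 12)
F(K) = (5 + K)/(-1 + K)
G = -165 (G = -12*(12 + (5 + 9)/(-1 + 9)) = -12*(12 + 14/8) = -12*(12 + (⅛)*14) = -12*(12 + 7/4) = -12*55/4 = -165)
-16966 - G = -16966 - 1*(-165) = -16966 + 165 = -16801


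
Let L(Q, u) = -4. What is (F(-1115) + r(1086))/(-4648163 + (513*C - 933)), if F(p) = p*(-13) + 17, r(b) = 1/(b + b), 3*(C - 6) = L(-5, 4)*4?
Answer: -31520065/10097093688 ≈ -0.0031217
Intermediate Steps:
C = ⅔ (C = 6 + (-4*4)/3 = 6 + (⅓)*(-16) = 6 - 16/3 = ⅔ ≈ 0.66667)
r(b) = 1/(2*b)
F(p) = 17 - 13*p (F(p) = -13*p + 17 = 17 - 13*p)
(F(-1115) + r(1086))/(-4648163 + (513*C - 933)) = ((17 - 13*(-1115)) + (½)/1086)/(-4648163 + (513*(⅔) - 933)) = ((17 + 14495) + (½)*(1/1086))/(-4648163 + (342 - 933)) = (14512 + 1/2172)/(-4648163 - 591) = (31520065/2172)/(-4648754) = (31520065/2172)*(-1/4648754) = -31520065/10097093688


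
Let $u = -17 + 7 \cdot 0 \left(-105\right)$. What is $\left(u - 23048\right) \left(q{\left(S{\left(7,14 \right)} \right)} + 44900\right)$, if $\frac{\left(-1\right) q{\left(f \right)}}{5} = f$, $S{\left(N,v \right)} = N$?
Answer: $-1034811225$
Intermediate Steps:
$q{\left(f \right)} = - 5 f$
$u = -17$ ($u = -17 + 0 \left(-105\right) = -17 + 0 = -17$)
$\left(u - 23048\right) \left(q{\left(S{\left(7,14 \right)} \right)} + 44900\right) = \left(-17 - 23048\right) \left(\left(-5\right) 7 + 44900\right) = - 23065 \left(-35 + 44900\right) = \left(-23065\right) 44865 = -1034811225$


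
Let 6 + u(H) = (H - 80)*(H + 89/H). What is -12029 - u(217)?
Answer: -9072377/217 ≈ -41808.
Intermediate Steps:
u(H) = -6 + (-80 + H)*(H + 89/H) (u(H) = -6 + (H - 80)*(H + 89/H) = -6 + (-80 + H)*(H + 89/H))
-12029 - u(217) = -12029 - (83 + 217**2 - 7120/217 - 80*217) = -12029 - (83 + 47089 - 7120*1/217 - 17360) = -12029 - (83 + 47089 - 7120/217 - 17360) = -12029 - 1*6462084/217 = -12029 - 6462084/217 = -9072377/217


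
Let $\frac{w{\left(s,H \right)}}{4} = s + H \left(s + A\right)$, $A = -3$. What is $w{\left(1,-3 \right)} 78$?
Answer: $2184$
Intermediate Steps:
$w{\left(s,H \right)} = 4 s + 4 H \left(-3 + s\right)$ ($w{\left(s,H \right)} = 4 \left(s + H \left(s - 3\right)\right) = 4 \left(s + H \left(-3 + s\right)\right) = 4 s + 4 H \left(-3 + s\right)$)
$w{\left(1,-3 \right)} 78 = \left(\left(-12\right) \left(-3\right) + 4 \cdot 1 + 4 \left(-3\right) 1\right) 78 = \left(36 + 4 - 12\right) 78 = 28 \cdot 78 = 2184$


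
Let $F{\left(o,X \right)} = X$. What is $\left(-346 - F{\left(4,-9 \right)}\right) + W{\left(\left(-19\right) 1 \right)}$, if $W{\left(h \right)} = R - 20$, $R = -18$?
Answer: $-375$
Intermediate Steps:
$W{\left(h \right)} = -38$ ($W{\left(h \right)} = -18 - 20 = -38$)
$\left(-346 - F{\left(4,-9 \right)}\right) + W{\left(\left(-19\right) 1 \right)} = \left(-346 - -9\right) - 38 = \left(-346 + 9\right) - 38 = -337 - 38 = -375$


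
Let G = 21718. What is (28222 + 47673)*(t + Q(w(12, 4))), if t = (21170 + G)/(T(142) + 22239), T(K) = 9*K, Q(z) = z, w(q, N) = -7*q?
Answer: -48890041100/7839 ≈ -6.2368e+6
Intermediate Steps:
t = 14296/7839 (t = (21170 + 21718)/(9*142 + 22239) = 42888/(1278 + 22239) = 42888/23517 = 42888*(1/23517) = 14296/7839 ≈ 1.8237)
(28222 + 47673)*(t + Q(w(12, 4))) = (28222 + 47673)*(14296/7839 - 7*12) = 75895*(14296/7839 - 84) = 75895*(-644180/7839) = -48890041100/7839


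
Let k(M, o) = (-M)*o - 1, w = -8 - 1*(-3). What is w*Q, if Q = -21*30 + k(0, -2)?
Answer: 3155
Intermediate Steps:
w = -5 (w = -8 + 3 = -5)
k(M, o) = -1 - M*o (k(M, o) = -M*o - 1 = -1 - M*o)
Q = -631 (Q = -21*30 + (-1 - 1*0*(-2)) = -630 + (-1 + 0) = -630 - 1 = -631)
w*Q = -5*(-631) = 3155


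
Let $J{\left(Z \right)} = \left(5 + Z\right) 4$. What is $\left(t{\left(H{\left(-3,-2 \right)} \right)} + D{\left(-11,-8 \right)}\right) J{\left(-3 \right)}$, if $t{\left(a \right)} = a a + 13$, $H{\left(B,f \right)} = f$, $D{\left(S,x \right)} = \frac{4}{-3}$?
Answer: $\frac{376}{3} \approx 125.33$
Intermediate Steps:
$D{\left(S,x \right)} = - \frac{4}{3}$ ($D{\left(S,x \right)} = 4 \left(- \frac{1}{3}\right) = - \frac{4}{3}$)
$J{\left(Z \right)} = 20 + 4 Z$
$t{\left(a \right)} = 13 + a^{2}$ ($t{\left(a \right)} = a^{2} + 13 = 13 + a^{2}$)
$\left(t{\left(H{\left(-3,-2 \right)} \right)} + D{\left(-11,-8 \right)}\right) J{\left(-3 \right)} = \left(\left(13 + \left(-2\right)^{2}\right) - \frac{4}{3}\right) \left(20 + 4 \left(-3\right)\right) = \left(\left(13 + 4\right) - \frac{4}{3}\right) \left(20 - 12\right) = \left(17 - \frac{4}{3}\right) 8 = \frac{47}{3} \cdot 8 = \frac{376}{3}$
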